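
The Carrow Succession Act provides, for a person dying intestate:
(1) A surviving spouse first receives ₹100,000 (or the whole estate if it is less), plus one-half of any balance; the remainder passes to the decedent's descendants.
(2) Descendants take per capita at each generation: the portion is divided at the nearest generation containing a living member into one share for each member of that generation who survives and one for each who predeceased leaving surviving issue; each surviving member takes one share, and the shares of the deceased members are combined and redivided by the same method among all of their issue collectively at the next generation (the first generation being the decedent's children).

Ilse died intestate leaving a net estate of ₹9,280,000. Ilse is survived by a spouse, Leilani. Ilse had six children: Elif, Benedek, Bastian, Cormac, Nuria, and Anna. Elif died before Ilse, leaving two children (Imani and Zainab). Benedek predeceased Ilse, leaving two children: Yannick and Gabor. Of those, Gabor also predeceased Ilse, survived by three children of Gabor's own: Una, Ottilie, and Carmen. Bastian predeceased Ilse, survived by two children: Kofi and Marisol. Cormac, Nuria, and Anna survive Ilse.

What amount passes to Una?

Leilani first takes ₹100,000, leaving a balance of ₹9,180,000. Leilani then takes one-half of the balance (₹4,590,000), for a total of ₹4,690,000. The remaining ₹4,590,000 passes to the descendants.
The descendants' portion (₹4,590,000) is divided at the children's generation into 6 shares of ₹765,000. Cormac, Nuria, and Anna each take ₹765,000. The 3 shares of the deceased (Elif, Benedek, and Bastian) are combined into a pool of ₹2,295,000.
That pool (₹2,295,000) is divided at the grandchildren's generation into 6 shares of ₹382,500. Imani, Zainab, Yannick, Kofi, and Marisol each take ₹382,500. The remaining share for the deceased Gabor (₹382,500) is carried to the next generation.
That pool (₹382,500) is divided at the great-grandchildren's generation equally among Una, Ottilie, and Carmen: ₹127,500 each.

Una receives ₹127,500.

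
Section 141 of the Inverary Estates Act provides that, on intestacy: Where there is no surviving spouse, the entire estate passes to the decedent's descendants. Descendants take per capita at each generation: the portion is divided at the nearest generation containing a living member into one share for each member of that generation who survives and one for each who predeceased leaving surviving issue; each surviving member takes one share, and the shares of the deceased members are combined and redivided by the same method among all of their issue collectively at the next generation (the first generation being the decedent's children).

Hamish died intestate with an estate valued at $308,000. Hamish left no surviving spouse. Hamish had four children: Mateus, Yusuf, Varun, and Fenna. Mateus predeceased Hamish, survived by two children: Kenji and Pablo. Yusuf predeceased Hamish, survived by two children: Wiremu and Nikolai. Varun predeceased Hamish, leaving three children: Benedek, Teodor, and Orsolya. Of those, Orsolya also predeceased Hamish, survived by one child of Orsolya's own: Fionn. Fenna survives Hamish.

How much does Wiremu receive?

The entire $308,000 passes to the descendants.
That amount ($308,000) is divided at the children's generation into 4 shares of $77,000. Fenna takes $77,000. The 3 shares of the deceased (Mateus, Yusuf, and Varun) are combined into a pool of $231,000.
That pool ($231,000) is divided at the grandchildren's generation into 7 shares of $33,000. Kenji, Pablo, Wiremu, Nikolai, Benedek, and Teodor each take $33,000. The remaining share for the deceased Orsolya ($33,000) is carried to the next generation.
That pool ($33,000) passes entirely to Fionn, the sole taker at the great-grandchildren's generation.

Wiremu receives $33,000.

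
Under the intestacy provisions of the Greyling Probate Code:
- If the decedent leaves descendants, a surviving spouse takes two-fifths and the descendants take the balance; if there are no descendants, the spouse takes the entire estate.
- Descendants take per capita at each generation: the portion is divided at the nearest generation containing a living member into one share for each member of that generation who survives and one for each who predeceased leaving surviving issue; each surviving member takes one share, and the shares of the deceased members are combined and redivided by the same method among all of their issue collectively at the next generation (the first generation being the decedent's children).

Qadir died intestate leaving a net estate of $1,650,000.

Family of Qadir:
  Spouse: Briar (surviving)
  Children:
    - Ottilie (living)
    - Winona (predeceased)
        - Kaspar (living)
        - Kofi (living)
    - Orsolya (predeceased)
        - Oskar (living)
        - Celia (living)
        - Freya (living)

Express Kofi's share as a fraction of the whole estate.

Briar takes two-fifths of $1,650,000 = $660,000. The remaining $990,000 passes to the descendants.
The descendants' portion ($990,000) is divided at the children's generation into 3 shares of $330,000. Ottilie takes $330,000. The 2 shares of the deceased (Winona and Orsolya) are combined into a pool of $660,000.
That pool ($660,000) is divided at the grandchildren's generation equally among Kaspar, Kofi, Oskar, Celia, and Freya: $132,000 each.

Kofi receives 2/25 of the estate.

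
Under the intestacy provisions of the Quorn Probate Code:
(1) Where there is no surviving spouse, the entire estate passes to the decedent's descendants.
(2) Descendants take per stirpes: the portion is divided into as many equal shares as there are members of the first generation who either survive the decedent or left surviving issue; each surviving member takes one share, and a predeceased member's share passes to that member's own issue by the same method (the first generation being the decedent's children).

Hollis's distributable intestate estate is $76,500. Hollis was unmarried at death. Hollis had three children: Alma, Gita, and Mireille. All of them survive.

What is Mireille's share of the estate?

Mireille receives $25,500.

The entire $76,500 passes to the descendants.
That amount ($76,500) is divided into 3 shares of $25,500: Alma, Gita, and Mireille each take $25,500.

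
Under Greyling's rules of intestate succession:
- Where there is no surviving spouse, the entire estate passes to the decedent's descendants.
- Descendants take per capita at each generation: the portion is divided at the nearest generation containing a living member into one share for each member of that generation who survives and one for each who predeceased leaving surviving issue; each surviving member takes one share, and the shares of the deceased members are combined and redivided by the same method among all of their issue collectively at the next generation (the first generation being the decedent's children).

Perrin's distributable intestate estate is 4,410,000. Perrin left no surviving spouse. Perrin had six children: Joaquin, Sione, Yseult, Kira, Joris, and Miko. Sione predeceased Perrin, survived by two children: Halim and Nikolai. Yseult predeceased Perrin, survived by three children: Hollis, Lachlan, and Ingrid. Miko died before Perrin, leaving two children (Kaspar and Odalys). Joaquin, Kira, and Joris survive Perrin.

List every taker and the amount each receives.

The entire 4,410,000 passes to the descendants.
That amount (4,410,000) is divided at the children's generation into 6 shares of 735,000. Joaquin, Kira, and Joris each take 735,000. The 3 shares of the deceased (Sione, Yseult, and Miko) are combined into a pool of 2,205,000.
That pool (2,205,000) is divided at the grandchildren's generation equally among Halim, Nikolai, Hollis, Lachlan, Ingrid, Kaspar, and Odalys: 315,000 each.

Joaquin: 735,000; Halim: 315,000; Nikolai: 315,000; Hollis: 315,000; Lachlan: 315,000; Ingrid: 315,000; Kira: 735,000; Joris: 735,000; Kaspar: 315,000; Odalys: 315,000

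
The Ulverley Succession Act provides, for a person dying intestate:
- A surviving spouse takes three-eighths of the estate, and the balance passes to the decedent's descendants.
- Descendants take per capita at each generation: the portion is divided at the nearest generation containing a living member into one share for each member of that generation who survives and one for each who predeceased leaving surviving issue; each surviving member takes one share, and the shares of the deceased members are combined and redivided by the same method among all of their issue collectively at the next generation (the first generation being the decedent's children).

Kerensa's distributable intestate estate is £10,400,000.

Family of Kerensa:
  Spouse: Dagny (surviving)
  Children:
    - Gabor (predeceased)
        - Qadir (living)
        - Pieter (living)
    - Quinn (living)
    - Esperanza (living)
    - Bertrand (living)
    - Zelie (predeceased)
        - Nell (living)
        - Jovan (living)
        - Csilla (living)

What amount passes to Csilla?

Dagny takes three-eighths of £10,400,000 = £3,900,000. The remaining £6,500,000 passes to the descendants.
The descendants' portion (£6,500,000) is divided at the children's generation into 5 shares of £1,300,000. Quinn, Esperanza, and Bertrand each take £1,300,000. The 2 shares of the deceased (Gabor and Zelie) are combined into a pool of £2,600,000.
That pool (£2,600,000) is divided at the grandchildren's generation equally among Qadir, Pieter, Nell, Jovan, and Csilla: £520,000 each.

Csilla receives £520,000.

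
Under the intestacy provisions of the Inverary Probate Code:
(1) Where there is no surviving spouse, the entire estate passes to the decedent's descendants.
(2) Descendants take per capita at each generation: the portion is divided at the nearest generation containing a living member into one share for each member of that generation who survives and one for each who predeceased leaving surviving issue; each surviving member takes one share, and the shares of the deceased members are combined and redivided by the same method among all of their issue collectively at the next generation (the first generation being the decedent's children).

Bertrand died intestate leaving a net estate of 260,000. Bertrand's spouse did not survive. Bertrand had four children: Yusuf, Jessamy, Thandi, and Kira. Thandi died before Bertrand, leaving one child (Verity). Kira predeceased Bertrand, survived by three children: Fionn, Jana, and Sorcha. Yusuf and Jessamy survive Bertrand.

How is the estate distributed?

Yusuf: 65,000; Jessamy: 65,000; Verity: 32,500; Fionn: 32,500; Jana: 32,500; Sorcha: 32,500

The entire 260,000 passes to the descendants.
That amount (260,000) is divided at the children's generation into 4 shares of 65,000. Yusuf and Jessamy each take 65,000. The 2 shares of the deceased (Thandi and Kira) are combined into a pool of 130,000.
That pool (130,000) is divided at the grandchildren's generation equally among Verity, Fionn, Jana, and Sorcha: 32,500 each.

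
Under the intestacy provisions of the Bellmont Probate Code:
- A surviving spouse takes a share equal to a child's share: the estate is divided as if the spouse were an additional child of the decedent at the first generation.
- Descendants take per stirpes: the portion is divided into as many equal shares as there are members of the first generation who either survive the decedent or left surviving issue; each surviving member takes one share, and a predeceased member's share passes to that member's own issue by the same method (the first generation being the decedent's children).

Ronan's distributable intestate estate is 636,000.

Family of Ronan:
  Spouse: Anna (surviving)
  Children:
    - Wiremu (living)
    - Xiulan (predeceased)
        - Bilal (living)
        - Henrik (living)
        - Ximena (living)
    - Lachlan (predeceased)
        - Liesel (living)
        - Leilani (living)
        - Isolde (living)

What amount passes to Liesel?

The spouse counts as an additional share at the children's level, so there are 4 primary shares of 159,000. Anna takes one such share (159,000).
The children's combined portion (477,000) is divided into 3 shares of 159,000: Wiremu takes 159,000; Xiulan's 159,000 share passes to Xiulan's issue; Lachlan's 159,000 share passes to Lachlan's issue.
Xiulan's share (159,000) is divided into 3 shares of 53,000: Bilal, Henrik, and Ximena each take 53,000.
Lachlan's share (159,000) is divided into 3 shares of 53,000: Liesel, Leilani, and Isolde each take 53,000.

Liesel receives 53,000.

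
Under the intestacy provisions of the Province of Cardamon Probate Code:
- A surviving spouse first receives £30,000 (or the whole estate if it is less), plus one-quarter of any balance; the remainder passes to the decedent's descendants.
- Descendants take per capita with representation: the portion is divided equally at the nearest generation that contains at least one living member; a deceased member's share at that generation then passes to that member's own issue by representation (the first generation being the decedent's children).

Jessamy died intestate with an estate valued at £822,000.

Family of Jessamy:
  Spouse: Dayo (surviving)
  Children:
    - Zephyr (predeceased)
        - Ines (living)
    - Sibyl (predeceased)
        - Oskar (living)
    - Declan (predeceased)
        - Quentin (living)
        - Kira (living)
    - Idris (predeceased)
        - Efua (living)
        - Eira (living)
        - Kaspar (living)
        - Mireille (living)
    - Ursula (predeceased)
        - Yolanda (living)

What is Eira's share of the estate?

Eira receives £66,000.

Dayo first takes £30,000, leaving a balance of £792,000. Dayo then takes one-quarter of the balance (£198,000), for a total of £228,000. The remaining £594,000 passes to the descendants.
No child survives, so the initial division is made at the grandchildren's generation.
The descendants' portion (£594,000) is divided into 9 shares of £66,000: Ines, Oskar, Quentin, Kira, Efua, Eira, Kaspar, Mireille, and Yolanda each take £66,000.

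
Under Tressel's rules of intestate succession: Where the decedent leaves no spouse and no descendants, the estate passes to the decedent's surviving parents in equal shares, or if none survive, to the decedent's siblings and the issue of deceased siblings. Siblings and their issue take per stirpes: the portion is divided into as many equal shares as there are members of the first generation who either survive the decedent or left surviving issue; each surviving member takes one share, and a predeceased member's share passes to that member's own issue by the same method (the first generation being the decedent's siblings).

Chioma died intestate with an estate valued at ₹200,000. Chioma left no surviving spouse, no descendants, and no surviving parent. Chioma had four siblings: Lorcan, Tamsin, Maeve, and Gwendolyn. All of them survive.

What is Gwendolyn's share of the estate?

The entire ₹200,000 passes to the siblings and their issue.
That amount (₹200,000) is divided into 4 shares of ₹50,000: Lorcan, Tamsin, Maeve, and Gwendolyn each take ₹50,000.

Gwendolyn receives ₹50,000.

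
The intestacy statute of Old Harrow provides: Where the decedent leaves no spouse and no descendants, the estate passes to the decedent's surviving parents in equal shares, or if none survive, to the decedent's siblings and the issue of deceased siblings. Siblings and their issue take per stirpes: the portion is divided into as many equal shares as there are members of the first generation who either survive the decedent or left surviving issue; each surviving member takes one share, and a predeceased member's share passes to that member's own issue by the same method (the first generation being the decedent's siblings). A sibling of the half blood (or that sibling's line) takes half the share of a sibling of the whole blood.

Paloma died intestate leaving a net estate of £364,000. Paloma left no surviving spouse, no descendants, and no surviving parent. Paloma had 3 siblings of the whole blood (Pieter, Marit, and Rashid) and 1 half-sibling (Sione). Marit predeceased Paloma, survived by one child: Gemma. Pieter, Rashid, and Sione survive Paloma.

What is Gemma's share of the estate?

Gemma receives £104,000.

The entire £364,000 passes to the siblings and their issue.
Counting each half-blood sibling's line as half a unit, there are 7/2 units in £364,000, so one unit is £104,000. Whole-blood lines (Pieter, Marit, and Rashid) take £104,000 each; half-blood lines (Sione) take £52,000 each.
Marit's share (£104,000) passes entirely to Gemma.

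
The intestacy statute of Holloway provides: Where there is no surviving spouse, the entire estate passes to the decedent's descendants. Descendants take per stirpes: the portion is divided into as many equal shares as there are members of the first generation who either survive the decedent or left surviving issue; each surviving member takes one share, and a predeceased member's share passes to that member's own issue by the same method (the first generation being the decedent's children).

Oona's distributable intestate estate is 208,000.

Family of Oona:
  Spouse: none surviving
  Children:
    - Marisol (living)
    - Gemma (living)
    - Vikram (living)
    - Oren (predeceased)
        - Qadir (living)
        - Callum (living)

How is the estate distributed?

Marisol: 52,000; Gemma: 52,000; Vikram: 52,000; Qadir: 26,000; Callum: 26,000

The entire 208,000 passes to the descendants.
That amount (208,000) is divided into 4 shares of 52,000: Marisol, Gemma, and Vikram each take 52,000; Oren's 52,000 share passes to Oren's issue.
Oren's share (52,000) is divided into 2 shares of 26,000: Qadir and Callum each take 26,000.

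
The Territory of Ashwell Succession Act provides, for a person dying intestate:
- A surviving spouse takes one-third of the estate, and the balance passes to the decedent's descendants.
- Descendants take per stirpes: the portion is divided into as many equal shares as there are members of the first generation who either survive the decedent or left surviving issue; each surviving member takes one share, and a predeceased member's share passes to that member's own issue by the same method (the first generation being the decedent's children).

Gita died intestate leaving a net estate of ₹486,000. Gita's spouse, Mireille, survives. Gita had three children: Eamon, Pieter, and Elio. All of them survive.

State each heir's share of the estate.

Mireille takes one-third of ₹486,000 = ₹162,000. The remaining ₹324,000 passes to the descendants.
The descendants' portion (₹324,000) is divided into 3 shares of ₹108,000: Eamon, Pieter, and Elio each take ₹108,000.

Mireille: ₹162,000; Eamon: ₹108,000; Pieter: ₹108,000; Elio: ₹108,000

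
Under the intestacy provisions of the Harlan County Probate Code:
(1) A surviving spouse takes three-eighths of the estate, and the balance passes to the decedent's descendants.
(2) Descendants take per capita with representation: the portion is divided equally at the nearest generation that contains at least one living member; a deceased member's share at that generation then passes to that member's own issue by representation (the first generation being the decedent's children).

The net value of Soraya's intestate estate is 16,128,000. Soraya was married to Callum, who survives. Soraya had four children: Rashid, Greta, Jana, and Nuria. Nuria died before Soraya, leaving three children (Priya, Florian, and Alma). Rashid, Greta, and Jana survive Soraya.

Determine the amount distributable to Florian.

Callum takes three-eighths of 16,128,000 = 6,048,000. The remaining 10,080,000 passes to the descendants.
The descendants' portion (10,080,000) is divided into 4 shares of 2,520,000: Rashid, Greta, and Jana each take 2,520,000; Nuria's 2,520,000 share passes to Nuria's issue.
Nuria's share (2,520,000) is divided into 3 shares of 840,000: Priya, Florian, and Alma each take 840,000.

Florian receives 840,000.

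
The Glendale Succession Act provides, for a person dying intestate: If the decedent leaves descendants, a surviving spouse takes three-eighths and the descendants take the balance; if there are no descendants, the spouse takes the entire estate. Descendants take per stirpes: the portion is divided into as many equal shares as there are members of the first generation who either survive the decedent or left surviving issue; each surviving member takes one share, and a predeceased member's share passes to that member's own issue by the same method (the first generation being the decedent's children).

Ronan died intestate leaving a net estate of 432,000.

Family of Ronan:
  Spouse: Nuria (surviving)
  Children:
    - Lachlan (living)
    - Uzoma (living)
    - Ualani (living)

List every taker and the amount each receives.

Nuria: 162,000; Lachlan: 90,000; Uzoma: 90,000; Ualani: 90,000

Nuria takes three-eighths of 432,000 = 162,000. The remaining 270,000 passes to the descendants.
The descendants' portion (270,000) is divided into 3 shares of 90,000: Lachlan, Uzoma, and Ualani each take 90,000.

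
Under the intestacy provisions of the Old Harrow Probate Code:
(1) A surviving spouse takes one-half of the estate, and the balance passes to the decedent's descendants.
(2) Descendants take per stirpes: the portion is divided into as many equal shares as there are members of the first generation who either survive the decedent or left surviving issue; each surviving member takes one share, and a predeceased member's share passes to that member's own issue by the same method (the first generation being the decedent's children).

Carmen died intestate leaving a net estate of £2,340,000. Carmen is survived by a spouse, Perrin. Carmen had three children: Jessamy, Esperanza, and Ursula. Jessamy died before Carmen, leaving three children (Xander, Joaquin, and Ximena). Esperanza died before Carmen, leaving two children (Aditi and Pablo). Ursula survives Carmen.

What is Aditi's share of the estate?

Aditi receives £195,000.

Perrin takes one-half of £2,340,000 = £1,170,000. The remaining £1,170,000 passes to the descendants.
The descendants' portion (£1,170,000) is divided into 3 shares of £390,000: Ursula takes £390,000; Jessamy's £390,000 share passes to Jessamy's issue; Esperanza's £390,000 share passes to Esperanza's issue.
Jessamy's share (£390,000) is divided into 3 shares of £130,000: Xander, Joaquin, and Ximena each take £130,000.
Esperanza's share (£390,000) is divided into 2 shares of £195,000: Aditi and Pablo each take £195,000.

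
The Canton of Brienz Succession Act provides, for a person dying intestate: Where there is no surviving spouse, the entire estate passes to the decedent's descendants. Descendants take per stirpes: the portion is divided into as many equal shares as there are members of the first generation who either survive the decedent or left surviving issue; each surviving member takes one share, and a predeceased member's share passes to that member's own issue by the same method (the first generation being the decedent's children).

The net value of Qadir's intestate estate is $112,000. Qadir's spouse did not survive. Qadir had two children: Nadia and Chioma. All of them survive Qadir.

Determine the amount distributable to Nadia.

The entire $112,000 passes to the descendants.
That amount ($112,000) is divided into 2 shares of $56,000: Nadia and Chioma each take $56,000.

Nadia receives $56,000.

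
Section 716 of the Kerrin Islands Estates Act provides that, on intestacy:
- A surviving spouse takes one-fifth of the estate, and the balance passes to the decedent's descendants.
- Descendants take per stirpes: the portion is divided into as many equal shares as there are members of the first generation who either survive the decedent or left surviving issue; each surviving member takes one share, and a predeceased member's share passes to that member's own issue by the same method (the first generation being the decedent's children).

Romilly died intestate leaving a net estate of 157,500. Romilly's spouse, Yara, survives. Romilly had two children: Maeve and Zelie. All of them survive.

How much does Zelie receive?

Yara takes one-fifth of 157,500 = 31,500. The remaining 126,000 passes to the descendants.
The descendants' portion (126,000) is divided into 2 shares of 63,000: Maeve and Zelie each take 63,000.

Zelie receives 63,000.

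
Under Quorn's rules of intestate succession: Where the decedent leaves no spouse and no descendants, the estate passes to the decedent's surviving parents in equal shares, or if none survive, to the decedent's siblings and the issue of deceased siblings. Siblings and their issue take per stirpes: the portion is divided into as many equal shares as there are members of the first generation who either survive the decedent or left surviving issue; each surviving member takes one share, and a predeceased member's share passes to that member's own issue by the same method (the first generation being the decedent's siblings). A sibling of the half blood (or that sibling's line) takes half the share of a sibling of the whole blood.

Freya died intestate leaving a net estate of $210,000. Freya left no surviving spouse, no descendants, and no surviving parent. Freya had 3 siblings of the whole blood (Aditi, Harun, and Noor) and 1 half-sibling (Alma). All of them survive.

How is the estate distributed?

The entire $210,000 passes to the siblings and their issue.
Counting each half-blood sibling's line as half a unit, there are 7/2 units in $210,000, so one unit is $60,000. Whole-blood lines (Aditi, Harun, and Noor) take $60,000 each; half-blood lines (Alma) take $30,000 each.

Aditi: $60,000; Harun: $60,000; Alma: $30,000; Noor: $60,000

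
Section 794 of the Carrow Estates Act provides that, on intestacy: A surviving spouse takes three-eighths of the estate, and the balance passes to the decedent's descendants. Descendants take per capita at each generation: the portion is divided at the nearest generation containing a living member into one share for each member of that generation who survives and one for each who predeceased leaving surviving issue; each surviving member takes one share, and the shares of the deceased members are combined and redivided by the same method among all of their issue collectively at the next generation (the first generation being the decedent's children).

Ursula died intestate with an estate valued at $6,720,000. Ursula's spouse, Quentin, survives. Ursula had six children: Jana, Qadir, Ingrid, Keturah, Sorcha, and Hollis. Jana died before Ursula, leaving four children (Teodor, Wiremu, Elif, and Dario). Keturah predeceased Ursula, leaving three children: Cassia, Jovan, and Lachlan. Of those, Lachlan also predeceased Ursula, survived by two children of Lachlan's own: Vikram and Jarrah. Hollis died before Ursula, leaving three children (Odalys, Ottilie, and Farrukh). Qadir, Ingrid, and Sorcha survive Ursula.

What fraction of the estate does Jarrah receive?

Quentin takes three-eighths of $6,720,000 = $2,520,000. The remaining $4,200,000 passes to the descendants.
The descendants' portion ($4,200,000) is divided at the children's generation into 6 shares of $700,000. Qadir, Ingrid, and Sorcha each take $700,000. The 3 shares of the deceased (Jana, Keturah, and Hollis) are combined into a pool of $2,100,000.
That pool ($2,100,000) is divided at the grandchildren's generation into 10 shares of $210,000. Teodor, Wiremu, Elif, Dario, Cassia, Jovan, Odalys, Ottilie, and Farrukh each take $210,000. The remaining share for the deceased Lachlan ($210,000) is carried to the next generation.
That pool ($210,000) is divided at the great-grandchildren's generation equally among Vikram and Jarrah: $105,000 each.

Jarrah receives 1/64 of the estate.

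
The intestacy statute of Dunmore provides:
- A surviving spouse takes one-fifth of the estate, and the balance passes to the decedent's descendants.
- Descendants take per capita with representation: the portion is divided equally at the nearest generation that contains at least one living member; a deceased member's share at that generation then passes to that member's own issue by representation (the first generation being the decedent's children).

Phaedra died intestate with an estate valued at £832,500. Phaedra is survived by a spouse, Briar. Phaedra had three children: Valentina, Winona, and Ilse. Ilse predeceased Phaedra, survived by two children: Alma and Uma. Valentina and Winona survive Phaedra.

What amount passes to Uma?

Uma receives £111,000.

Briar takes one-fifth of £832,500 = £166,500. The remaining £666,000 passes to the descendants.
The descendants' portion (£666,000) is divided into 3 shares of £222,000: Valentina and Winona each take £222,000; Ilse's £222,000 share passes to Ilse's issue.
Ilse's share (£222,000) is divided into 2 shares of £111,000: Alma and Uma each take £111,000.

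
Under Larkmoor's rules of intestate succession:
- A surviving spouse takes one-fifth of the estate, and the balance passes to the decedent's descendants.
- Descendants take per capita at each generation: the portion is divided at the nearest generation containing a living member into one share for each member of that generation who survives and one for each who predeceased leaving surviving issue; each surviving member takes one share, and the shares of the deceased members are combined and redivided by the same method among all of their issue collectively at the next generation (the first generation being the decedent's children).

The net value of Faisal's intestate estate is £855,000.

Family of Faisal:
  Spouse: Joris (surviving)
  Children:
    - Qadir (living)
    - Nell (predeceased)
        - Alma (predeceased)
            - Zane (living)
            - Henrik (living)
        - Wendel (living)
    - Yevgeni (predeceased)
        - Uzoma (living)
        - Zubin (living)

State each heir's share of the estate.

Joris takes one-fifth of £855,000 = £171,000. The remaining £684,000 passes to the descendants.
The descendants' portion (£684,000) is divided at the children's generation into 3 shares of £228,000. Qadir takes £228,000. The 2 shares of the deceased (Nell and Yevgeni) are combined into a pool of £456,000.
That pool (£456,000) is divided at the grandchildren's generation into 4 shares of £114,000. Wendel, Uzoma, and Zubin each take £114,000. The remaining share for the deceased Alma (£114,000) is carried to the next generation.
That pool (£114,000) is divided at the great-grandchildren's generation equally among Zane and Henrik: £57,000 each.

Joris: £171,000; Qadir: £228,000; Zane: £57,000; Henrik: £57,000; Wendel: £114,000; Uzoma: £114,000; Zubin: £114,000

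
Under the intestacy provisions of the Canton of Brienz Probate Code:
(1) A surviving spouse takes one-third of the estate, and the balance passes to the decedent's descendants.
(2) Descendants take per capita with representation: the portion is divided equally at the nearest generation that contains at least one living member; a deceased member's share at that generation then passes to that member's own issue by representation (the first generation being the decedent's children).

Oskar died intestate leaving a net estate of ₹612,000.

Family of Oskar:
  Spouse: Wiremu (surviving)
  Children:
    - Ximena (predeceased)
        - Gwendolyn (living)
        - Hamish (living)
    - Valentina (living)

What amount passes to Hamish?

Wiremu takes one-third of ₹612,000 = ₹204,000. The remaining ₹408,000 passes to the descendants.
The descendants' portion (₹408,000) is divided into 2 shares of ₹204,000: Valentina takes ₹204,000; Ximena's ₹204,000 share passes to Ximena's issue.
Ximena's share (₹204,000) is divided into 2 shares of ₹102,000: Gwendolyn and Hamish each take ₹102,000.

Hamish receives ₹102,000.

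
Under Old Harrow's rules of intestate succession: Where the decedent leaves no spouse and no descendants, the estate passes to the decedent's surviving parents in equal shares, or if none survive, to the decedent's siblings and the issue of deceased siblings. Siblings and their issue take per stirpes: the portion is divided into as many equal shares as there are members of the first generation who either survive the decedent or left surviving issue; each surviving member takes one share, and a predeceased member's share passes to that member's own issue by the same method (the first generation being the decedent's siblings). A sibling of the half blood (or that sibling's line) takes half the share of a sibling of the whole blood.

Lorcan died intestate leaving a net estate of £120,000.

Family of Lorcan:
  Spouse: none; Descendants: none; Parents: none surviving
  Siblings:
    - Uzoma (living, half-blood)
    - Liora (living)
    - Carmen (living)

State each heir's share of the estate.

Uzoma: £24,000; Liora: £48,000; Carmen: £48,000

The entire £120,000 passes to the siblings and their issue.
Counting each half-blood sibling's line as half a unit, there are 5/2 units in £120,000, so one unit is £48,000. Whole-blood lines (Liora and Carmen) take £48,000 each; half-blood lines (Uzoma) take £24,000 each.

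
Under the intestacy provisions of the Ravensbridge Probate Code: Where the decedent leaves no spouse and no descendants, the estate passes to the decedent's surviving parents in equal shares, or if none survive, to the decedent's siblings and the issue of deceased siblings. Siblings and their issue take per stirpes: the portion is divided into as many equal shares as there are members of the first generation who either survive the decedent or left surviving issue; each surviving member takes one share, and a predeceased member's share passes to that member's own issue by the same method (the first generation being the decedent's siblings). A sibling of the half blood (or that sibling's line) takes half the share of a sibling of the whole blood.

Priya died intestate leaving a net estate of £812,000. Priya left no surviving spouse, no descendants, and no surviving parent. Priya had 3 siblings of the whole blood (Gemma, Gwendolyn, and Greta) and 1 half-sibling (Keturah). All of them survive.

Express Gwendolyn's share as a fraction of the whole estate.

Gwendolyn receives 2/7 of the estate.

The entire £812,000 passes to the siblings and their issue.
Counting each half-blood sibling's line as half a unit, there are 7/2 units in £812,000, so one unit is £232,000. Whole-blood lines (Gemma, Gwendolyn, and Greta) take £232,000 each; half-blood lines (Keturah) take £116,000 each.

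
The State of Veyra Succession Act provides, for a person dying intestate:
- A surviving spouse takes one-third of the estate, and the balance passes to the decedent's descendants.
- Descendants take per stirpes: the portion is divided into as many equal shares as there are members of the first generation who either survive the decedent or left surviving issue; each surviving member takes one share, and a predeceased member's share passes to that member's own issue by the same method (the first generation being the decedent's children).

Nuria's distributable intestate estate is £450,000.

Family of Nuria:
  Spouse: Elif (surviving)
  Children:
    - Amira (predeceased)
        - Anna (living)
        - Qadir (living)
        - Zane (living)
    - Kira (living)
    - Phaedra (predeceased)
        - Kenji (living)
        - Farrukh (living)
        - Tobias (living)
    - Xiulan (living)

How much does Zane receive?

Zane receives £25,000.

Elif takes one-third of £450,000 = £150,000. The remaining £300,000 passes to the descendants.
The descendants' portion (£300,000) is divided into 4 shares of £75,000: Kira and Xiulan each take £75,000; Amira's £75,000 share passes to Amira's issue; Phaedra's £75,000 share passes to Phaedra's issue.
Amira's share (£75,000) is divided into 3 shares of £25,000: Anna, Qadir, and Zane each take £25,000.
Phaedra's share (£75,000) is divided into 3 shares of £25,000: Kenji, Farrukh, and Tobias each take £25,000.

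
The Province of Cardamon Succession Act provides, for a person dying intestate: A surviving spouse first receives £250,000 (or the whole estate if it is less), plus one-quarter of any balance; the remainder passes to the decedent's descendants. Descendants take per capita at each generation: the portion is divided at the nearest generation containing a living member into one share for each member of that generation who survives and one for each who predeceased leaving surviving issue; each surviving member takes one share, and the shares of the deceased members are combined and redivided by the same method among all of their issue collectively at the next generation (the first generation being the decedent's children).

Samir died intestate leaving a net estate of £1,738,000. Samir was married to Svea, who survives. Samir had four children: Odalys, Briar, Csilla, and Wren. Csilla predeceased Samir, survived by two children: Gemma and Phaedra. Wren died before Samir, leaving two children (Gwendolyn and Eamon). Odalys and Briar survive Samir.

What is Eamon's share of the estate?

Eamon receives £139,500.

Svea first takes £250,000, leaving a balance of £1,488,000. Svea then takes one-quarter of the balance (£372,000), for a total of £622,000. The remaining £1,116,000 passes to the descendants.
The descendants' portion (£1,116,000) is divided at the children's generation into 4 shares of £279,000. Odalys and Briar each take £279,000. The 2 shares of the deceased (Csilla and Wren) are combined into a pool of £558,000.
That pool (£558,000) is divided at the grandchildren's generation equally among Gemma, Phaedra, Gwendolyn, and Eamon: £139,500 each.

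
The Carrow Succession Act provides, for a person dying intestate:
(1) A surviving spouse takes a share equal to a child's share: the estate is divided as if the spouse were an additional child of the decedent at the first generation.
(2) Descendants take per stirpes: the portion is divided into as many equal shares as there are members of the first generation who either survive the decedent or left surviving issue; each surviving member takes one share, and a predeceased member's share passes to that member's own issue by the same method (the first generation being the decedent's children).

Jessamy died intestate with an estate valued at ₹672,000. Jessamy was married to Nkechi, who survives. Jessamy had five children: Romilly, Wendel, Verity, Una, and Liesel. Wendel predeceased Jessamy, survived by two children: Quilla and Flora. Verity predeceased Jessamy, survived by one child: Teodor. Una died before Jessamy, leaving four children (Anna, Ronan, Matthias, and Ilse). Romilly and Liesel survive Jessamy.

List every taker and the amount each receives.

The spouse counts as an additional share at the children's level, so there are 6 primary shares of ₹112,000. Nkechi takes one such share (₹112,000).
The children's combined portion (₹560,000) is divided into 5 shares of ₹112,000: Romilly and Liesel each take ₹112,000; Wendel's ₹112,000 share passes to Wendel's issue; Verity's ₹112,000 share passes to Verity's issue; Una's ₹112,000 share passes to Una's issue.
Wendel's share (₹112,000) is divided into 2 shares of ₹56,000: Quilla and Flora each take ₹56,000.
Verity's share (₹112,000) passes entirely to Teodor.
Una's share (₹112,000) is divided into 4 shares of ₹28,000: Anna, Ronan, Matthias, and Ilse each take ₹28,000.

Nkechi: ₹112,000; Romilly: ₹112,000; Quilla: ₹56,000; Flora: ₹56,000; Teodor: ₹112,000; Anna: ₹28,000; Ronan: ₹28,000; Matthias: ₹28,000; Ilse: ₹28,000; Liesel: ₹112,000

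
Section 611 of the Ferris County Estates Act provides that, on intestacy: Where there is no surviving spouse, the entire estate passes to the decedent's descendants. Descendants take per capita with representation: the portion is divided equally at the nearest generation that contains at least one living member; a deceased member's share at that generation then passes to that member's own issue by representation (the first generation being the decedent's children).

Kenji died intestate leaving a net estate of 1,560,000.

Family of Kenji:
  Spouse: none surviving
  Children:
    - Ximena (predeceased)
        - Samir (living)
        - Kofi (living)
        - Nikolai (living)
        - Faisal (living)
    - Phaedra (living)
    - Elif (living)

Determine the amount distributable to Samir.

Samir receives 130,000.

The entire 1,560,000 passes to the descendants.
That amount (1,560,000) is divided into 3 shares of 520,000: Phaedra and Elif each take 520,000; Ximena's 520,000 share passes to Ximena's issue.
Ximena's share (520,000) is divided into 4 shares of 130,000: Samir, Kofi, Nikolai, and Faisal each take 130,000.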